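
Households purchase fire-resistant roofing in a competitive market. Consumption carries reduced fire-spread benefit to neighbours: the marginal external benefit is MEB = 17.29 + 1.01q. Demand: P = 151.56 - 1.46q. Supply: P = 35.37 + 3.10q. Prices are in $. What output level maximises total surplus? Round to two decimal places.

q* = 37.60

Social marginal benefit = demand + MEB = 168.85 - 0.45q.
Set SMB = MC: 168.85 - 0.45q = 35.37 + 3.10q → q* = 37.6000.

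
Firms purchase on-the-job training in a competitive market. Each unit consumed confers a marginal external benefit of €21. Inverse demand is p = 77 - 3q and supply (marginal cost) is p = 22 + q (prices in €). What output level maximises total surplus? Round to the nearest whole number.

q* = 19

Social marginal benefit = demand + MEB = 98 - 3q.
Set SMB = MC: 98 - 3q = 22 + q → q* = 19.0000.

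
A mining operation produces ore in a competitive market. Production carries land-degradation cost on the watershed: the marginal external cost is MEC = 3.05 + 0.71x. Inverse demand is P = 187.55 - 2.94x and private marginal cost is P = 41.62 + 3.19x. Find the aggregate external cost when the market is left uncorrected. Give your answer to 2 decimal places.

Market equilibrium (private): 41.62 + 3.19x = 187.55 - 2.94x → x_m = 23.8059.
Total external cost = ∫₀^{x_m} (3.05 + 0.71x) dx = 3.05×23.8059 + ½×0.71×23.8059² = 273.7939.

273.79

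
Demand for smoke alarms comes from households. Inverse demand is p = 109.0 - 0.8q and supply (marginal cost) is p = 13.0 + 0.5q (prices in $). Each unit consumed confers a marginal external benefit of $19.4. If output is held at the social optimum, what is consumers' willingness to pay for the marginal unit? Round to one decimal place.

Social marginal benefit = demand + MEB = 128.4 - 0.8q.
Set SMB = MC: 128.4 - 0.8q = 13.0 + 0.5q → q* = 88.7692.
Consumer price on the demand curve at q*: 109.0 − 0.8×88.7692 = 37.9846.

P = $38.0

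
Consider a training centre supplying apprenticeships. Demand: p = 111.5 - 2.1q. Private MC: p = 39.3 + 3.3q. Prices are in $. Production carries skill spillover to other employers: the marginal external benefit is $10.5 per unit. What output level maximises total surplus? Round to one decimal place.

q* = 15.3

Social marginal cost = private MC − MEB = 28.8 + 3.3q.
Set SMC = demand: 28.8 + 3.3q = 111.5 - 2.1q → q* = 15.3148.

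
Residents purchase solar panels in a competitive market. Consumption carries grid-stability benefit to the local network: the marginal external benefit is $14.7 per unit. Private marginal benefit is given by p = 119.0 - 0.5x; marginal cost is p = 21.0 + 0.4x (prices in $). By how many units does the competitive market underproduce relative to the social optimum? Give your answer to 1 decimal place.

16.3 units

Market equilibrium (private): 21.0 + 0.4x = 119.0 - 0.5x → x_m = 108.8889.
Social marginal benefit = demand + MEB = 133.7 - 0.5x.
Set SMB = MC: 133.7 - 0.5x = 21.0 + 0.4x → x* = 125.2222.
Gap = |108.8889 − 125.2222| = 16.3333.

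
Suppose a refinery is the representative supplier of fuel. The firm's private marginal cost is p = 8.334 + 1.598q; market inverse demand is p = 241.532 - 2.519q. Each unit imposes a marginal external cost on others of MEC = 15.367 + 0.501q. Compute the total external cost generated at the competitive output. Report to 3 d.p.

1674.131

Market equilibrium (private): 8.334 + 1.598q = 241.532 - 2.519q → q_m = 56.6427.
Total external cost = ∫₀^{q_m} (15.367 + 0.501q) dq = 15.367×56.6427 + ½×0.501×56.6427² = 1674.1314.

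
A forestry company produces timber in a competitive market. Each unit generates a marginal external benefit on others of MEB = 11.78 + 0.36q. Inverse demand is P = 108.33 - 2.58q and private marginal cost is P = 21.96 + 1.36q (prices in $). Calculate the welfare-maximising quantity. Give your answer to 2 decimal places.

Social marginal cost = private MC − MEB = 10.18 + q.
Set SMC = demand: 10.18 + q = 108.33 - 2.58q → q* = 27.4162.

q* = 27.42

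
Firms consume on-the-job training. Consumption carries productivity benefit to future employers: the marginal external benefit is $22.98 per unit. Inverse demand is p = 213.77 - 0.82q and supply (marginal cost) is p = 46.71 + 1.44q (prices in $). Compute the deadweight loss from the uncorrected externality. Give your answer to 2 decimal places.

DWL = $116.83

Market equilibrium (private): 46.71 + 1.44q = 213.77 - 0.82q → q_m = 73.9204.
Social marginal benefit = demand + MEB = 236.75 - 0.82q.
Set SMB = MC: 236.75 - 0.82q = 46.71 + 1.44q → q* = 84.0885.
Height of the DWL triangle at q_m is SMB(q_m) − MC(q_m) = MEB(q_m) = 22.9800.
DWL = ½ × 10.1681 × 22.9800 = 116.8315.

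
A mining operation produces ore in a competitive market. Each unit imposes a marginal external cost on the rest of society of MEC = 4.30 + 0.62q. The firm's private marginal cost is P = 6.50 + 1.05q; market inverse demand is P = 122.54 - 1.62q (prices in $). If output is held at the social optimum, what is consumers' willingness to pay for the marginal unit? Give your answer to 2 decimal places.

Social marginal cost = private MC + MEC = 10.80 + 1.67q.
Set SMC = demand: 10.80 + 1.67q = 122.54 - 1.62q → q* = 33.9635.
Consumer price on the demand curve at q*: 122.54 − 1.62×33.9635 = 67.5191.

P = $67.52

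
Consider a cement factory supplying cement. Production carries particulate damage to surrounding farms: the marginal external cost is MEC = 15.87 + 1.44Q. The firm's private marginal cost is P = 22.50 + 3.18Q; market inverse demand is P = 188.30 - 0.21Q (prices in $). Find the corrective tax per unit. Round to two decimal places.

Social marginal cost = private MC + MEC = 38.37 + 4.62Q.
Set SMC = demand: 38.37 + 4.62Q = 188.30 - 0.21Q → Q* = 31.0414.
The Pigouvian tax equals MEC at Q*: 15.87 + 1.44×31.0414 = 60.5696.

tax = $60.57 per unit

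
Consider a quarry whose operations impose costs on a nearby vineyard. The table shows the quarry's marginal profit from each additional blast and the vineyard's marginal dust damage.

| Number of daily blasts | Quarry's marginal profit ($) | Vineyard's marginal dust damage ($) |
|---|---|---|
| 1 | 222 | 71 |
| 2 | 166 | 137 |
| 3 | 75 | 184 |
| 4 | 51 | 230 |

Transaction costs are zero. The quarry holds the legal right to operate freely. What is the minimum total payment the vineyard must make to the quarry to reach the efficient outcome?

Left alone the quarry would choose level 4 (marginal profit stays positive).
Efficient level: k* = 2 (marginal profit ≥ marginal dust damage through 2).
The vineyard must at least cover the quarry's forgone profit from cutting 4→2: 75 + 51 = 126.

$126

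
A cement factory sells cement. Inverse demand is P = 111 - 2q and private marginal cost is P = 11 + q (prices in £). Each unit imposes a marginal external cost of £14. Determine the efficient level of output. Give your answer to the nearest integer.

q* = 29

Social marginal cost = private MC + MEC = 25 + q.
Set SMC = demand: 25 + q = 111 - 2q → q* = 28.6667.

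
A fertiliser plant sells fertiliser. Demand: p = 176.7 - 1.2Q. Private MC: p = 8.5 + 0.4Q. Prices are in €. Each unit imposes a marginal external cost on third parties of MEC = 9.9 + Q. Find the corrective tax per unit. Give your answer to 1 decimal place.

Social marginal cost = private MC + MEC = 18.4 + 1.4Q.
Set SMC = demand: 18.4 + 1.4Q = 176.7 - 1.2Q → Q* = 60.8846.
The Pigouvian tax equals MEC at Q*: 9.9 + 1.0×60.8846 = 70.7846.

tax = €70.8 per unit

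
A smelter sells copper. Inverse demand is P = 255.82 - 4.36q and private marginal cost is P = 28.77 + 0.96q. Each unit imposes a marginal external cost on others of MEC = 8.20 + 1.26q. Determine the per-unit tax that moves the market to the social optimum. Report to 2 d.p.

tax = 50.11 per unit

Social marginal cost = private MC + MEC = 36.97 + 2.22q.
Set SMC = demand: 36.97 + 2.22q = 255.82 - 4.36q → q* = 33.2599.
The Pigouvian tax equals MEC at q*: 8.20 + 1.26×33.2599 = 50.1075.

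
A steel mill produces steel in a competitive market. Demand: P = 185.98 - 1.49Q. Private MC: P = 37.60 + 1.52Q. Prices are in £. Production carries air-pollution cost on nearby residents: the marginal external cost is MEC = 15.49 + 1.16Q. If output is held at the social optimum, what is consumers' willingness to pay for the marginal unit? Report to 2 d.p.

Social marginal cost = private MC + MEC = 53.09 + 2.68Q.
Set SMC = demand: 53.09 + 2.68Q = 185.98 - 1.49Q → Q* = 31.8681.
Consumer price on the demand curve at Q*: 185.98 − 1.49×31.8681 = 138.4965.

P = £138.50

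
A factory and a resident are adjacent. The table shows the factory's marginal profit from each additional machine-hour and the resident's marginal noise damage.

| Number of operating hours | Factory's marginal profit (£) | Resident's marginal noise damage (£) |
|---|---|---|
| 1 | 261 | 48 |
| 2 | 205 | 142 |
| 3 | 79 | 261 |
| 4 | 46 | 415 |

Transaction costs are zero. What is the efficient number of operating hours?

2

Bargaining reaches the level where marginal profit last exceeds marginal noise damage.
That holds through level 2 (205 ≥ 142) but not at 3 (79 < 261).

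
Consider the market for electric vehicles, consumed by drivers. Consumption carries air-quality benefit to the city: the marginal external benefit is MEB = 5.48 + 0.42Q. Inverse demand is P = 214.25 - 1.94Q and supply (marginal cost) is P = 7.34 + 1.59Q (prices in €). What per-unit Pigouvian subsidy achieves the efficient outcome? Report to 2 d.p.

subsidy = €34.16 per unit

Social marginal benefit = demand + MEB = 219.73 - 1.52Q.
Set SMB = MC: 219.73 - 1.52Q = 7.34 + 1.59Q → Q* = 68.2926.
The Pigouvian subsidy equals MEB at Q*: 5.48 + 0.42×68.2926 = 34.1629.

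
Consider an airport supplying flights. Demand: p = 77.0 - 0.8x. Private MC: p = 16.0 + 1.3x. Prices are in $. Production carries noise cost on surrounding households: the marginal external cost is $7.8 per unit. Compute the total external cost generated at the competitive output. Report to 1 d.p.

Market equilibrium (private): 16.0 + 1.3x = 77.0 - 0.8x → x_m = 29.0476.
Total external cost = MEC × x_m = 7.8 × 29.0476 = 226.5713.

$226.6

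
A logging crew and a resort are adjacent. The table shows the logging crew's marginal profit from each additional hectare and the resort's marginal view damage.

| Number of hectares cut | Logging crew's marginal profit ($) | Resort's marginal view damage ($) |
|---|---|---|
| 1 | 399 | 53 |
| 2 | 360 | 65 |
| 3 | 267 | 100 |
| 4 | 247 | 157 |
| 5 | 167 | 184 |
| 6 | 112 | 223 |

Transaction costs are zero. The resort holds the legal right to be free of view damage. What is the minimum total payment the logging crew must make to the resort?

Efficient level: marginal profit ≥ marginal view damage through level 4, so k* = 4.
With the resort holding the right, the logging crew must at least compensate total damage at k*: 53 + 65 + 100 + 157 = 375.

$375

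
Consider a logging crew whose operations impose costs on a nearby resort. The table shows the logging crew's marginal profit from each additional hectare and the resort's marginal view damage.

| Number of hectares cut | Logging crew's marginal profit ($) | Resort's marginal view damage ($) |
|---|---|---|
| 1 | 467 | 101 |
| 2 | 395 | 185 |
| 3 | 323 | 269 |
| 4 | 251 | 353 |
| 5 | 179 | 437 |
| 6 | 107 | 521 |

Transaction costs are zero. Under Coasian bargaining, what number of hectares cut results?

3

Bargaining reaches the level where marginal profit last exceeds marginal view damage.
That holds through level 3 (323 ≥ 269) but not at 4 (251 < 353).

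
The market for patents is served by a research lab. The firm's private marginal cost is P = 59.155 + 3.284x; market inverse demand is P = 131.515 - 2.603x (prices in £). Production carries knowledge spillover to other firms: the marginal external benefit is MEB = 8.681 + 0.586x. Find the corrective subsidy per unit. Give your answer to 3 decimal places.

Social marginal cost = private MC − MEB = 50.474 + 2.698x.
Set SMC = demand: 50.474 + 2.698x = 131.515 - 2.603x → x* = 15.2879.
The Pigouvian subsidy equals MEB at x*: 8.681 + 0.586×15.2879 = 17.6397.

subsidy = £17.640 per unit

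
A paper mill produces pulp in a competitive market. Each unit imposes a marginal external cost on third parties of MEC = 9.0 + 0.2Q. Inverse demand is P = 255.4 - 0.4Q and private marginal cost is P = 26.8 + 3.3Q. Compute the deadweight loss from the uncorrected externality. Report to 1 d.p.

Market equilibrium (private): 26.8 + 3.3Q = 255.4 - 0.4Q → Q_m = 61.7838.
Social marginal cost = private MC + MEC = 35.8 + 3.5Q.
Set SMC = demand: 35.8 + 3.5Q = 255.4 - 0.4Q → Q* = 56.3077.
The welfare-loss triangle has base |Q_m − Q*| and height MEC(Q_m) (the vertical gap between SMC and demand is zero at Q* and MEC at Q_m).
DWL = ½ × 5.4761 × 21.3568 = 58.4760.

DWL = 58.5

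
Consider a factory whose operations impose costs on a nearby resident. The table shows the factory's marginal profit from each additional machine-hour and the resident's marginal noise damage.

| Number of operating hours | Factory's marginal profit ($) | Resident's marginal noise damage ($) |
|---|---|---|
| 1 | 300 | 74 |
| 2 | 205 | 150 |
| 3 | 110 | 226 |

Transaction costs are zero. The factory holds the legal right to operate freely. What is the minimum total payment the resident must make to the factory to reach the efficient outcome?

$110

Left alone the factory would choose level 3 (marginal profit stays positive).
Efficient level: k* = 2 (marginal profit ≥ marginal noise damage through 2).
The resident must at least cover the factory's forgone profit from cutting 3→2: 110 = 110.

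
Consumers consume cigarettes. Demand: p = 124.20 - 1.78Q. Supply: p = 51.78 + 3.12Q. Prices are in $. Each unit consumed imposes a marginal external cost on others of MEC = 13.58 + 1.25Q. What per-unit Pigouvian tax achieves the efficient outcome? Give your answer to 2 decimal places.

tax = $25.54 per unit

Social marginal benefit = demand − MEC = 110.62 - 3.03Q.
Set SMB = MC: 110.62 - 3.03Q = 51.78 + 3.12Q → Q* = 9.5675.
The Pigouvian tax equals MEC at Q*: 13.58 + 1.25×9.5675 = 25.5394.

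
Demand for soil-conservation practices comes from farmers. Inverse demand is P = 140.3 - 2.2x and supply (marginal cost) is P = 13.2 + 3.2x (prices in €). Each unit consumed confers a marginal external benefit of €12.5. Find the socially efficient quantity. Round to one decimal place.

x* = 25.9

Social marginal benefit = demand + MEB = 152.8 - 2.2x.
Set SMB = MC: 152.8 - 2.2x = 13.2 + 3.2x → x* = 25.8519.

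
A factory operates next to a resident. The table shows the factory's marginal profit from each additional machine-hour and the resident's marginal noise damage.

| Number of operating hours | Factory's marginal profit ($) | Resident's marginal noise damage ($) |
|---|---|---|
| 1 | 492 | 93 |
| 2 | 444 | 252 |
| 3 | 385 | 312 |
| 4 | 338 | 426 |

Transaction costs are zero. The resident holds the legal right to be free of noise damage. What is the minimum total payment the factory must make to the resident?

$657

Efficient level: marginal profit ≥ marginal noise damage through level 3, so k* = 3.
With the resident holding the right, the factory must at least compensate total damage at k*: 93 + 252 + 312 = 657.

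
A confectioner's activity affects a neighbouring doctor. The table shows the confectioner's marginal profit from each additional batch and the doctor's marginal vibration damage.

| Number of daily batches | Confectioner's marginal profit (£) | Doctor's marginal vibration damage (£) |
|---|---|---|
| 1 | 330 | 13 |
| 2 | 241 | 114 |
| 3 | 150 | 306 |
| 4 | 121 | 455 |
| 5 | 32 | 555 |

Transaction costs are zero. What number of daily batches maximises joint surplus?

2

Bargaining reaches the level where marginal profit last exceeds marginal vibration damage.
That holds through level 2 (241 ≥ 114) but not at 3 (150 < 306).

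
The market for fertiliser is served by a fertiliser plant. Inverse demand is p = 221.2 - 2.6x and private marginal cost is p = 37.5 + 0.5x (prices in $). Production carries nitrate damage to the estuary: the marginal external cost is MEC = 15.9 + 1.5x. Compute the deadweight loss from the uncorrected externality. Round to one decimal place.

Market equilibrium (private): 37.5 + 0.5x = 221.2 - 2.6x → x_m = 59.2581.
Social marginal cost = private MC + MEC = 53.4 + 2.0x.
Set SMC = demand: 53.4 + 2.0x = 221.2 - 2.6x → x* = 36.4783.
Between x* and x_m the wedge SMC − demand runs linearly from 0 to MEC(x_m), so the loss is a triangle.
DWL = ½ × 22.7798 × 104.7871 = 1193.5146.

DWL = $1193.5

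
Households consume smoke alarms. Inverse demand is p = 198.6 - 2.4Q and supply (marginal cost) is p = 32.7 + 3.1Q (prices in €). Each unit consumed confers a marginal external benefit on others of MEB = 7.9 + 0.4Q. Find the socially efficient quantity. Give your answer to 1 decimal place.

Q* = 34.1

Social marginal benefit = demand + MEB = 206.5 - 2.0Q.
Set SMB = MC: 206.5 - 2.0Q = 32.7 + 3.1Q → Q* = 34.0784.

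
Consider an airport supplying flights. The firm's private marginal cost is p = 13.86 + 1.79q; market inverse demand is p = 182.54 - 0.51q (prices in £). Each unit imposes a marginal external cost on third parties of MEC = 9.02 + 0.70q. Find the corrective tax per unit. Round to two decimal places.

tax = £46.27 per unit

Social marginal cost = private MC + MEC = 22.88 + 2.49q.
Set SMC = demand: 22.88 + 2.49q = 182.54 - 0.51q → q* = 53.2200.
The Pigouvian tax equals MEC at q*: 9.02 + 0.70×53.2200 = 46.2740.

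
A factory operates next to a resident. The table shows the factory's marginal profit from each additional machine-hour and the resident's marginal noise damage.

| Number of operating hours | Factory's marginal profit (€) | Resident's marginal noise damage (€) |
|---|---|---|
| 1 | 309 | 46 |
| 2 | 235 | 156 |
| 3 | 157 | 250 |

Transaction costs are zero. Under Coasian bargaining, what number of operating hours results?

2

Bargaining reaches the level where marginal profit last exceeds marginal noise damage.
That holds through level 2 (235 ≥ 156) but not at 3 (157 < 250).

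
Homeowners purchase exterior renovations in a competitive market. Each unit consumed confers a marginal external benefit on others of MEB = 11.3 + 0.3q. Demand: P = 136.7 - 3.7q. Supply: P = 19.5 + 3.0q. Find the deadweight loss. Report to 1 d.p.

Market equilibrium (private): 19.5 + 3.0q = 136.7 - 3.7q → q_m = 17.4925.
Social marginal benefit = demand + MEB = 148.0 - 3.4q.
Set SMB = MC: 148.0 - 3.4q = 19.5 + 3.0q → q* = 20.0781.
Height of the DWL triangle at q_m is SMB(q_m) − MC(q_m) = MEB(q_m) = 16.5478.
DWL = ½ × 2.5856 × 16.5478 = 21.3930.

DWL = 21.4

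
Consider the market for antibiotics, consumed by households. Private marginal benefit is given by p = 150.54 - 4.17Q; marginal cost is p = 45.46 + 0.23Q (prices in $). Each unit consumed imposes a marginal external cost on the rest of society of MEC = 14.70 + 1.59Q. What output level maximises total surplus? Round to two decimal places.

Social marginal benefit = demand − MEC = 135.84 - 5.76Q.
Set SMB = MC: 135.84 - 5.76Q = 45.46 + 0.23Q → Q* = 15.0885.

Q* = 15.09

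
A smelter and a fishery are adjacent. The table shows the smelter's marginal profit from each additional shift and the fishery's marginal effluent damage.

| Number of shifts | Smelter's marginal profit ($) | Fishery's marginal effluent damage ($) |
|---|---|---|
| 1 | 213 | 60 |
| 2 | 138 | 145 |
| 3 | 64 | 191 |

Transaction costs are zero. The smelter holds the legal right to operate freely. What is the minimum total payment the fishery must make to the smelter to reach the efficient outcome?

$202

Left alone the smelter would choose level 3 (marginal profit stays positive).
Efficient level: k* = 1 (marginal profit ≥ marginal effluent damage through 1).
The fishery must at least cover the smelter's forgone profit from cutting 3→1: 138 + 64 = 202.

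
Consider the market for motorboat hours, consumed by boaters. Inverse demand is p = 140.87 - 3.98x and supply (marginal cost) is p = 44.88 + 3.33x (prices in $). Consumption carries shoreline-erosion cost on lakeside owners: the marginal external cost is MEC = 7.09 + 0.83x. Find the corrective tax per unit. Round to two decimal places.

Social marginal benefit = demand − MEC = 133.78 - 4.81x.
Set SMB = MC: 133.78 - 4.81x = 44.88 + 3.33x → x* = 10.9214.
The Pigouvian tax equals MEC at x*: 7.09 + 0.83×10.9214 = 16.1548.

tax = $16.15 per unit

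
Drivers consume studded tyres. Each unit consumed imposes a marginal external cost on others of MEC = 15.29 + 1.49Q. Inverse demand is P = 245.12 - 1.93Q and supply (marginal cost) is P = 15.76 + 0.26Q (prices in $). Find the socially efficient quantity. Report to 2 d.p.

Q* = 58.17

Social marginal benefit = demand − MEC = 229.83 - 3.42Q.
Set SMB = MC: 229.83 - 3.42Q = 15.76 + 0.26Q → Q* = 58.1712.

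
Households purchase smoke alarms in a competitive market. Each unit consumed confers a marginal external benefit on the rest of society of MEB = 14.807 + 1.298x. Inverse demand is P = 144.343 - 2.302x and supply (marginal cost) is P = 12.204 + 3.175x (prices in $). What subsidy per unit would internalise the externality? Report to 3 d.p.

Social marginal benefit = demand + MEB = 159.150 - 1.004x.
Set SMB = MC: 159.150 - 1.004x = 12.204 + 3.175x → x* = 35.1630.
The Pigouvian subsidy equals MEB at x*: 14.807 + 1.298×35.1630 = 60.4486.

subsidy = $60.449 per unit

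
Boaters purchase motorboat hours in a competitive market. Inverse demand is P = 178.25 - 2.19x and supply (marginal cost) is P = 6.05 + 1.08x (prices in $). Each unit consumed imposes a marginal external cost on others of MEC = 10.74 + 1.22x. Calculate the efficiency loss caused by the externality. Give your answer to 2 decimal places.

Market equilibrium (private): 6.05 + 1.08x = 178.25 - 2.19x → x_m = 52.6606.
Social marginal benefit = demand − MEC = 167.51 - 3.41x.
Set SMB = MC: 167.51 - 3.41x = 6.05 + 1.08x → x* = 35.9599.
Height of the DWL triangle at x_m is MC(x_m) − SMB(x_m) = MEC(x_m) = 74.9859.
DWL = ½ × 16.7007 × 74.9859 = 626.1585.

DWL = $626.16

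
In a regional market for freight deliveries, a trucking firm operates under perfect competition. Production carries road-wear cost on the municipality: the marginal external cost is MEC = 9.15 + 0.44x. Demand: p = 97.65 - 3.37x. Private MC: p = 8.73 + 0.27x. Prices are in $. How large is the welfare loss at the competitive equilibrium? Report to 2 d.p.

DWL = $48.52

Market equilibrium (private): 8.73 + 0.27x = 97.65 - 3.37x → x_m = 24.4286.
Social marginal cost = private MC + MEC = 17.88 + 0.71x.
Set SMC = demand: 17.88 + 0.71x = 97.65 - 3.37x → x* = 19.5515.
The welfare-loss triangle has base |x_m − x*| and height MEC(x_m) (the vertical gap between SMC and demand is zero at x* and MEC at x_m).
DWL = ½ × 4.8771 × 19.8986 = 48.5237.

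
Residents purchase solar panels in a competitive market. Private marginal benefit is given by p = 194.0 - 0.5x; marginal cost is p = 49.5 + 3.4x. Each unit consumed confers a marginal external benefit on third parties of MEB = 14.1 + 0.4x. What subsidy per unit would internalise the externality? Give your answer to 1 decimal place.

Social marginal benefit = demand + MEB = 208.1 - 0.1x.
Set SMB = MC: 208.1 - 0.1x = 49.5 + 3.4x → x* = 45.3143.
The Pigouvian subsidy equals MEB at x*: 14.1 + 0.4×45.3143 = 32.2257.

subsidy = 32.2 per unit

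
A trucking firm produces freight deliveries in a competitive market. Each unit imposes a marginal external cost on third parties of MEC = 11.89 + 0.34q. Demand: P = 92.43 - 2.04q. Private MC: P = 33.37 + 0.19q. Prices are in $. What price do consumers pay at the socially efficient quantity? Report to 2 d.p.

Social marginal cost = private MC + MEC = 45.26 + 0.53q.
Set SMC = demand: 45.26 + 0.53q = 92.43 - 2.04q → q* = 18.3541.
Consumer price on the demand curve at q*: 92.43 − 2.04×18.3541 = 54.9876.

P = $54.99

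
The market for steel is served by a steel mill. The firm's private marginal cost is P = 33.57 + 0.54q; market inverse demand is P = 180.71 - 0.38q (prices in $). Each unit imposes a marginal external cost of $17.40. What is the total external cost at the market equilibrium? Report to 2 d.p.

$2782.87

Market equilibrium (private): 33.57 + 0.54q = 180.71 - 0.38q → q_m = 159.9348.
Total external cost = MEC × q_m = 17.40 × 159.9348 = 2782.8655.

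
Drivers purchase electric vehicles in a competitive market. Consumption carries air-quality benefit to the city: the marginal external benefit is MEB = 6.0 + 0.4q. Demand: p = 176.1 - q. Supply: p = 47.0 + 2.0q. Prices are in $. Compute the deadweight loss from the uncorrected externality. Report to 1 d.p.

DWL = $103.6

Market equilibrium (private): 47.0 + 2.0q = 176.1 - q → q_m = 43.0333.
Social marginal benefit = demand + MEB = 182.1 - 0.6q.
Set SMB = MC: 182.1 - 0.6q = 47.0 + 2.0q → q* = 51.9615.
Height of the DWL triangle at q_m is SMB(q_m) − MC(q_m) = MEB(q_m) = 23.2133.
DWL = ½ × 8.9282 × 23.2133 = 103.6265.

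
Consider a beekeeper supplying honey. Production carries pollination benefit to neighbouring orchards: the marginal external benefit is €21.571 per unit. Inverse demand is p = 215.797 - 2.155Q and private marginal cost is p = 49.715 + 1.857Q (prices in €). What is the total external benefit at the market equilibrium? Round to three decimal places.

€892.960

Market equilibrium (private): 49.715 + 1.857Q = 215.797 - 2.155Q → Q_m = 41.3963.
Total external benefit = MEB × Q_m = 21.571 × 41.3963 = 892.9596.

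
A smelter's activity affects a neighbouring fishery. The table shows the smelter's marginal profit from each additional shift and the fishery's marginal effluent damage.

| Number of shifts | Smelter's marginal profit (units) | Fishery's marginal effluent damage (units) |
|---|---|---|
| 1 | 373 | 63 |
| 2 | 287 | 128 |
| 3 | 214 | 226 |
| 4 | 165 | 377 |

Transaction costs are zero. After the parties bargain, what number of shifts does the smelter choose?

2

Bargaining reaches the level where marginal profit last exceeds marginal effluent damage.
That holds through level 2 (287 ≥ 128) but not at 3 (214 < 226).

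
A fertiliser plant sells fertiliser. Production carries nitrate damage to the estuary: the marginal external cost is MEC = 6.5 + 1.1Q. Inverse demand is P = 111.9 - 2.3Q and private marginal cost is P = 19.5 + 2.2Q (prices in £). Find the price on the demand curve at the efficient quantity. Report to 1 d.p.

P = £76.6

Social marginal cost = private MC + MEC = 26.0 + 3.3Q.
Set SMC = demand: 26.0 + 3.3Q = 111.9 - 2.3Q → Q* = 15.3393.
Consumer price on the demand curve at Q*: 111.9 − 2.3×15.3393 = 76.6196.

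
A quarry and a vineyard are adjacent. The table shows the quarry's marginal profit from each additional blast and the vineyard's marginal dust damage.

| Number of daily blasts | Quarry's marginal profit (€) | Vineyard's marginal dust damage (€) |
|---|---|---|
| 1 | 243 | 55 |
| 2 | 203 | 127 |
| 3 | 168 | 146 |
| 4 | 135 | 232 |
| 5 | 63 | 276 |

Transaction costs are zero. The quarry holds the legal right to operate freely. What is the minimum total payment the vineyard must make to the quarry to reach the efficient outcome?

Left alone the quarry would choose level 5 (marginal profit stays positive).
Efficient level: k* = 3 (marginal profit ≥ marginal dust damage through 3).
The vineyard must at least cover the quarry's forgone profit from cutting 5→3: 135 + 63 = 198.

€198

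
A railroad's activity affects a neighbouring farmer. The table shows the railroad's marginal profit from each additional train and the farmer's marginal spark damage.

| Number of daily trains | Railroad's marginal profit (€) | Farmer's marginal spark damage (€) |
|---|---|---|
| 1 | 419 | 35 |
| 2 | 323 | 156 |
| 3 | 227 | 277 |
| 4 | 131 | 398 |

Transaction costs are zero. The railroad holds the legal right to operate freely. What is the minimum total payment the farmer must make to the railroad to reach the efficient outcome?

Left alone the railroad would choose level 4 (marginal profit stays positive).
Efficient level: k* = 2 (marginal profit ≥ marginal spark damage through 2).
The farmer must at least cover the railroad's forgone profit from cutting 4→2: 227 + 131 = 358.

€358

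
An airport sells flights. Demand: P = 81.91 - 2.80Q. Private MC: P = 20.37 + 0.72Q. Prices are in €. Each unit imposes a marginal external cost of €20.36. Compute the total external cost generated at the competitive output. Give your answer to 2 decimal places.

Market equilibrium (private): 20.37 + 0.72Q = 81.91 - 2.80Q → Q_m = 17.4830.
Total external cost = MEC × Q_m = 20.36 × 17.4830 = 355.9539.

€355.95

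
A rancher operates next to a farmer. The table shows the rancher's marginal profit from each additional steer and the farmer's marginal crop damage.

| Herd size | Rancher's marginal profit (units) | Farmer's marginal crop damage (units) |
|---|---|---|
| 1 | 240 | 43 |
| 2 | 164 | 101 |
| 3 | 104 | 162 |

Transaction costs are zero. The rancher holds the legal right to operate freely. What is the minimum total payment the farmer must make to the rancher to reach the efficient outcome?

Left alone the rancher would choose level 3 (marginal profit stays positive).
Efficient level: k* = 2 (marginal profit ≥ marginal crop damage through 2).
The farmer must at least cover the rancher's forgone profit from cutting 3→2: 104 = 104.

104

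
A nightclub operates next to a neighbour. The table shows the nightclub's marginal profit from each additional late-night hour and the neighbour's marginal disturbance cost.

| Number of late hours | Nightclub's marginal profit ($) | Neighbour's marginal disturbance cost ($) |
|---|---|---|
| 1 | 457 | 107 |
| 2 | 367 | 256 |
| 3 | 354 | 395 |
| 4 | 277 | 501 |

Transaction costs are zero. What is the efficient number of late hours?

Bargaining reaches the level where marginal profit last exceeds marginal disturbance cost.
That holds through level 2 (367 ≥ 256) but not at 3 (354 < 395).

2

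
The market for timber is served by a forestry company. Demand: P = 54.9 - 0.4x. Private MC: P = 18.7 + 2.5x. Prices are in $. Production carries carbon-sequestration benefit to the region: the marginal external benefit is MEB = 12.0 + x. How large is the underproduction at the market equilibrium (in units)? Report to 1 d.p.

12.9 units

Market equilibrium (private): 18.7 + 2.5x = 54.9 - 0.4x → x_m = 12.4828.
Social marginal cost = private MC − MEB = 6.7 + 1.5x.
Set SMC = demand: 6.7 + 1.5x = 54.9 - 0.4x → x* = 25.3684.
Gap = |12.4828 − 25.3684| = 12.8856.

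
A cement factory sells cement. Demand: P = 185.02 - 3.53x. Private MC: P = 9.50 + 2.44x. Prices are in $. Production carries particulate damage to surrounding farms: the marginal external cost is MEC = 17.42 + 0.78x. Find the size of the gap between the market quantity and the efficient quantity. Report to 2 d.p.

Market equilibrium (private): 9.50 + 2.44x = 185.02 - 3.53x → x_m = 29.4003.
Social marginal cost = private MC + MEC = 26.92 + 3.22x.
Set SMC = demand: 26.92 + 3.22x = 185.02 - 3.53x → x* = 23.4222.
Gap = |29.4003 − 23.4222| = 5.9781.

5.98 units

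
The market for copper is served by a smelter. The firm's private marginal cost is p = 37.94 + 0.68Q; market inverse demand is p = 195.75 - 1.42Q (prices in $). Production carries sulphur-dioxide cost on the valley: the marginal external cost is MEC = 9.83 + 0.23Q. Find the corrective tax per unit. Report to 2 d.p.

tax = $24.44 per unit

Social marginal cost = private MC + MEC = 47.77 + 0.91Q.
Set SMC = demand: 47.77 + 0.91Q = 195.75 - 1.42Q → Q* = 63.5107.
The Pigouvian tax equals MEC at Q*: 9.83 + 0.23×63.5107 = 24.4375.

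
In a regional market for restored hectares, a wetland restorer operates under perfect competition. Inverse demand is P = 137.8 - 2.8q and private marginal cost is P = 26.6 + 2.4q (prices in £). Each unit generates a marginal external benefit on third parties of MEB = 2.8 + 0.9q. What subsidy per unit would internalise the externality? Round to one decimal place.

Social marginal cost = private MC − MEB = 23.8 + 1.5q.
Set SMC = demand: 23.8 + 1.5q = 137.8 - 2.8q → q* = 26.5116.
The Pigouvian subsidy equals MEB at q*: 2.8 + 0.9×26.5116 = 26.6604.

subsidy = £26.7 per unit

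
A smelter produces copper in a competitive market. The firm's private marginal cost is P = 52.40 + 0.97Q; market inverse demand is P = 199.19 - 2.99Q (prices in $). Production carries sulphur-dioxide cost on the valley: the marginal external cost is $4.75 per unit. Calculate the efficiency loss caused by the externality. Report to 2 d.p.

DWL = $2.85

Market equilibrium (private): 52.40 + 0.97Q = 199.19 - 2.99Q → Q_m = 37.0682.
Social marginal cost = private MC + MEC = 57.15 + 0.97Q.
Set SMC = demand: 57.15 + 0.97Q = 199.19 - 2.99Q → Q* = 35.8687.
The loss is the area between SMC and demand from Q* to Q_m; with linear curves that's a triangle of height MEC(Q_m).
DWL = ½ × 1.1995 × 4.7500 = 2.8488.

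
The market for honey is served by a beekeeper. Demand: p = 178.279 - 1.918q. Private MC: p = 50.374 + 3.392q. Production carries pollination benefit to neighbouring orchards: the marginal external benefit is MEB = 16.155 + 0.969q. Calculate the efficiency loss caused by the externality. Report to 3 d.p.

Market equilibrium (private): 50.374 + 3.392q = 178.279 - 1.918q → q_m = 24.0876.
Social marginal cost = private MC − MEB = 34.219 + 2.423q.
Set SMC = demand: 34.219 + 2.423q = 178.279 - 1.918q → q* = 33.1859.
The loss is the area between SMC and demand from q* to q_m; with linear curves that's a triangle of height MEB(q_m).
DWL = ½ × 9.0983 × 39.4959 = 179.6728.

DWL = 179.673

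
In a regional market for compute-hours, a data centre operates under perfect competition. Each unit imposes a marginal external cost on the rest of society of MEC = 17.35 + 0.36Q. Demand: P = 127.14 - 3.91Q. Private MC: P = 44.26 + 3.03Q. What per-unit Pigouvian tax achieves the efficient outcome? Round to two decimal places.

Social marginal cost = private MC + MEC = 61.61 + 3.39Q.
Set SMC = demand: 61.61 + 3.39Q = 127.14 - 3.91Q → Q* = 8.9767.
The Pigouvian tax equals MEC at Q*: 17.35 + 0.36×8.9767 = 20.5816.

tax = 20.58 per unit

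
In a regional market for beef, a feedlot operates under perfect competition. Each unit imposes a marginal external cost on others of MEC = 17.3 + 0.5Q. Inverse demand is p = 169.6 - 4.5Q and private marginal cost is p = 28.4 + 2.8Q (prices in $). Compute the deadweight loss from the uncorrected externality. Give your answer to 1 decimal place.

DWL = $46.6

Market equilibrium (private): 28.4 + 2.8Q = 169.6 - 4.5Q → Q_m = 19.3425.
Social marginal cost = private MC + MEC = 45.7 + 3.3Q.
Set SMC = demand: 45.7 + 3.3Q = 169.6 - 4.5Q → Q* = 15.8846.
The welfare-loss triangle has base |Q_m − Q*| and height MEC(Q_m) (the vertical gap between SMC and demand is zero at Q* and MEC at Q_m).
DWL = ½ × 3.4579 × 26.9712 = 46.6319.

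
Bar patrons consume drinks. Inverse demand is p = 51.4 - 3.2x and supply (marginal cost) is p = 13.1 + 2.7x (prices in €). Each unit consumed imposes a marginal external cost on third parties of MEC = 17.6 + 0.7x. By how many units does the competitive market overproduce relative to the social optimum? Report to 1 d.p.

3.4 units

Market equilibrium (private): 13.1 + 2.7x = 51.4 - 3.2x → x_m = 6.4915.
Social marginal benefit = demand − MEC = 33.8 - 3.9x.
Set SMB = MC: 33.8 - 3.9x = 13.1 + 2.7x → x* = 3.1364.
Gap = |6.4915 − 3.1364| = 3.3551.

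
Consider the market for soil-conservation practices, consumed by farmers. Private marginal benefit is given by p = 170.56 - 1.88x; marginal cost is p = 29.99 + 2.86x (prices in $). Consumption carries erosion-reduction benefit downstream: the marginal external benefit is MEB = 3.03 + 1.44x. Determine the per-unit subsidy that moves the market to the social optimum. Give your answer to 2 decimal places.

Social marginal benefit = demand + MEB = 173.59 - 0.44x.
Set SMB = MC: 173.59 - 0.44x = 29.99 + 2.86x → x* = 43.5152.
The Pigouvian subsidy equals MEB at x*: 3.03 + 1.44×43.5152 = 65.6919.

subsidy = $65.69 per unit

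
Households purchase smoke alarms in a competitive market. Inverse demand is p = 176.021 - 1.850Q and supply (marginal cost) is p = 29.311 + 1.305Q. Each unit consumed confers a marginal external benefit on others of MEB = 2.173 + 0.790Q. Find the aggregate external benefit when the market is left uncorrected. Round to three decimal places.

Market equilibrium (private): 29.311 + 1.305Q = 176.021 - 1.850Q → Q_m = 46.5008.
Total external benefit = ∫₀^{Q_m} (2.173 + 0.790Q) dQ = 2.173×46.5008 + ½×0.790×46.5008² = 955.1644.

955.164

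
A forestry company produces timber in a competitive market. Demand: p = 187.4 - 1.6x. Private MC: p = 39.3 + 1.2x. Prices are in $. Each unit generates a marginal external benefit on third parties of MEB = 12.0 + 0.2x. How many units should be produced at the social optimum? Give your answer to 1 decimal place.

Social marginal cost = private MC − MEB = 27.3 + x.
Set SMC = demand: 27.3 + x = 187.4 - 1.6x → x* = 61.5769.

x* = 61.6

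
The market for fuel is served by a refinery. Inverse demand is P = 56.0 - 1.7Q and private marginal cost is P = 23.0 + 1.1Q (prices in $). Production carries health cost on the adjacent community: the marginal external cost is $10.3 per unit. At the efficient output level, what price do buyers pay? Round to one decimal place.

P = $42.2

Social marginal cost = private MC + MEC = 33.3 + 1.1Q.
Set SMC = demand: 33.3 + 1.1Q = 56.0 - 1.7Q → Q* = 8.1071.
Consumer price on the demand curve at Q*: 56.0 − 1.7×8.1071 = 42.2179.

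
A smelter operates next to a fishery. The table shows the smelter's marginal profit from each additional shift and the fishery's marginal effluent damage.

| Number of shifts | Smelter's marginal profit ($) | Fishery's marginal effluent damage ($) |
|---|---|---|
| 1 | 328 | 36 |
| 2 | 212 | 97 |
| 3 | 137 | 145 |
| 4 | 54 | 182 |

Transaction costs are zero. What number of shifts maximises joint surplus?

2

Bargaining reaches the level where marginal profit last exceeds marginal effluent damage.
That holds through level 2 (212 ≥ 97) but not at 3 (137 < 145).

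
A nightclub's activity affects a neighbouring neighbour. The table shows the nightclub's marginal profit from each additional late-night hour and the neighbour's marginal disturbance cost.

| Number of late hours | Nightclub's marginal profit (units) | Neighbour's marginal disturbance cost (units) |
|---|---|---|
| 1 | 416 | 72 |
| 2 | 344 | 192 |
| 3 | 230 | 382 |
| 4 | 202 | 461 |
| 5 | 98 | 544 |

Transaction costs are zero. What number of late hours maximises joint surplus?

2

Bargaining reaches the level where marginal profit last exceeds marginal disturbance cost.
That holds through level 2 (344 ≥ 192) but not at 3 (230 < 382).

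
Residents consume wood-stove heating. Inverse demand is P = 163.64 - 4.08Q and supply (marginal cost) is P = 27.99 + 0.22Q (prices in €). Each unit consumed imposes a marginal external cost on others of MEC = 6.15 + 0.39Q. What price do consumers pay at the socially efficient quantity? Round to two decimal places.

P = €50.98

Social marginal benefit = demand − MEC = 157.49 - 4.47Q.
Set SMB = MC: 157.49 - 4.47Q = 27.99 + 0.22Q → Q* = 27.6119.
Consumer price on the demand curve at Q*: 163.64 − 4.08×27.6119 = 50.9834.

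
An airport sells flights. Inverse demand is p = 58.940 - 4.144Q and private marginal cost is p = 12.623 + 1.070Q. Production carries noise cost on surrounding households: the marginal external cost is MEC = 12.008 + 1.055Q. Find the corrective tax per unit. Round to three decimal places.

tax = 17.782 per unit

Social marginal cost = private MC + MEC = 24.631 + 2.125Q.
Set SMC = demand: 24.631 + 2.125Q = 58.940 - 4.144Q → Q* = 5.4728.
The Pigouvian tax equals MEC at Q*: 12.008 + 1.055×5.4728 = 17.7818.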